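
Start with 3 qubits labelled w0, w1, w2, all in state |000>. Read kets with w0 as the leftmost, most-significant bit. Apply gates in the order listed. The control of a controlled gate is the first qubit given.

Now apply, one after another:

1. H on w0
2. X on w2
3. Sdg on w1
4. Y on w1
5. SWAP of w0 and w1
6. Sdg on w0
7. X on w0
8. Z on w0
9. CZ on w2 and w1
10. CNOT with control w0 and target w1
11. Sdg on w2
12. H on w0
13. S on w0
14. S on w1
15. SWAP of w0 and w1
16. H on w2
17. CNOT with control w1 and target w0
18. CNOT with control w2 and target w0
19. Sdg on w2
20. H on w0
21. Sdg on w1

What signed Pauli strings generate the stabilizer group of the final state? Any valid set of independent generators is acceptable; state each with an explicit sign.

The stabilizer group can be generated by +YZZ, +ZXI, +ZIY, among other valid generating sets.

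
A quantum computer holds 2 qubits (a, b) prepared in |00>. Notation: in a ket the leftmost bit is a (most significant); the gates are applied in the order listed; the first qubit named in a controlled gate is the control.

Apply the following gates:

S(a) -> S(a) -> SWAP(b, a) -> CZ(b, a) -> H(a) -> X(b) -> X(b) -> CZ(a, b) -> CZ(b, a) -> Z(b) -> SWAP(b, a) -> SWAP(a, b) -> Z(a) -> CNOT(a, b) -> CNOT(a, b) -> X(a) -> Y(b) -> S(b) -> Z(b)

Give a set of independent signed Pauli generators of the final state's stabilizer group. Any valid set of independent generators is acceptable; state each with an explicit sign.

The stabilizer group can be generated by -XI, -IZ, among other valid generating sets. Key observation: the block from step 14 through step 15 cancels to the identity and can be dropped.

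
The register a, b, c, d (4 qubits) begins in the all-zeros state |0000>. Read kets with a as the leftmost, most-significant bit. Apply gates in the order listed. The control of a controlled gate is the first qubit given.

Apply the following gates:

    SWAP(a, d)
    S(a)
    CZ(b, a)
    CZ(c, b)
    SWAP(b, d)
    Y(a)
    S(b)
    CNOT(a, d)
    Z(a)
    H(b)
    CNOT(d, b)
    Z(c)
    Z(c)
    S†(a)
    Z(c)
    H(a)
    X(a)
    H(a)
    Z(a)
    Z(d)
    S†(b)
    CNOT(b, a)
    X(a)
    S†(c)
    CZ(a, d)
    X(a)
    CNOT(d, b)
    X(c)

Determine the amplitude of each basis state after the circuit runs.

The final amplitudes are sqrt(2)*I/2 on |0011>, sqrt(2)/2 on |1111>, and 0 on every other basis state.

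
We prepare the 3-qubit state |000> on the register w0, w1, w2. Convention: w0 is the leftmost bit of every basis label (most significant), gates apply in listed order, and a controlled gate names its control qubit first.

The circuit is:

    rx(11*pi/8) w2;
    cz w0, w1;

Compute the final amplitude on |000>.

|000> carries amplitude -cos(5*pi/16) in the final state.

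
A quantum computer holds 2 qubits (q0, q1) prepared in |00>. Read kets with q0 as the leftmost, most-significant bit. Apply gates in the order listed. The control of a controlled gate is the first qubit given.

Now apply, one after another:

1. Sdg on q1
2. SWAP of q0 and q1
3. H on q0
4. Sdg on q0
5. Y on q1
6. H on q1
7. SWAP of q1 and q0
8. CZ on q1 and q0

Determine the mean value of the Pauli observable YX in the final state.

In the final state, YX has expectation -1.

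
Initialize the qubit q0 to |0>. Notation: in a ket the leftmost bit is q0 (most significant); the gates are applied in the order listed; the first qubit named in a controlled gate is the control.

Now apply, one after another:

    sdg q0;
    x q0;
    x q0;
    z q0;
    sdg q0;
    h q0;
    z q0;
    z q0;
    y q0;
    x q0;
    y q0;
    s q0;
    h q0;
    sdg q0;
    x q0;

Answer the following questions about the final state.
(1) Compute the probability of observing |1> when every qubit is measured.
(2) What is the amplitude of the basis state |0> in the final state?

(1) A full measurement returns |1> with probability 1/2.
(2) The final state's coefficient on |0> equals 1/2 + I/2.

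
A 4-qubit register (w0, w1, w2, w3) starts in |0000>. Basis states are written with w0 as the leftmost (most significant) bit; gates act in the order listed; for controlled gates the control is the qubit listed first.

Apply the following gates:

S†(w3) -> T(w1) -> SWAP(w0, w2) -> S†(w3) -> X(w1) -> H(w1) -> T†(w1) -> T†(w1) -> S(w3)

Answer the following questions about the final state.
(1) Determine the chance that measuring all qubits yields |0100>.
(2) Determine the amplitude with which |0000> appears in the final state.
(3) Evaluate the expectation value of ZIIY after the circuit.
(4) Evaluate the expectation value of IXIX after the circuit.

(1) Outcome |0100> occurs with probability 1/2.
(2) The amplitude on |0000> is sqrt(2)/2.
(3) In the final state, ZIIY has expectation 0.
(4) The observable IXIX averages to 0.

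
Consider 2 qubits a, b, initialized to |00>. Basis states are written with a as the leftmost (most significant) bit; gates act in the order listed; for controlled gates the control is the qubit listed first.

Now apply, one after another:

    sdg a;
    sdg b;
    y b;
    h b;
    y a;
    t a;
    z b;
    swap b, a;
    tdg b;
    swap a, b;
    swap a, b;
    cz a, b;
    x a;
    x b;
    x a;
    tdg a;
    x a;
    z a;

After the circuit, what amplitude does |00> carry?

The final state's coefficient on |00> equals -sqrt(2)*exp(3*I*pi/4)/2.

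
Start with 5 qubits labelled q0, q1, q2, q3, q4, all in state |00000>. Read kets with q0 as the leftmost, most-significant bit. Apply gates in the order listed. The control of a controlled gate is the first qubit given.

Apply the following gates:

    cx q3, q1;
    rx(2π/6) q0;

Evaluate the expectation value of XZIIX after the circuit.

The expectation value of XZIIX is 0.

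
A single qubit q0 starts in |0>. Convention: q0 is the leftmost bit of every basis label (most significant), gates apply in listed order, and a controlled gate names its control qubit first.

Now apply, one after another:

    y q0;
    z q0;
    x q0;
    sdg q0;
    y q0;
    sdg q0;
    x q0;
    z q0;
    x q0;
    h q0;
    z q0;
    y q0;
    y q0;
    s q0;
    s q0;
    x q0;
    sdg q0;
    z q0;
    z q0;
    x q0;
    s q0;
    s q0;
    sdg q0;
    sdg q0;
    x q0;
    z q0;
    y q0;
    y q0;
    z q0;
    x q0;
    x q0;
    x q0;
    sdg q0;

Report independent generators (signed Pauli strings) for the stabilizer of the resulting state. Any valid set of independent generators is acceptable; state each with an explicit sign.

The stabilizer group can be generated by -X, among other valid generating sets. Key observation: gates 19-26 undo each other exactly, leaving only the rest of the circuit to track.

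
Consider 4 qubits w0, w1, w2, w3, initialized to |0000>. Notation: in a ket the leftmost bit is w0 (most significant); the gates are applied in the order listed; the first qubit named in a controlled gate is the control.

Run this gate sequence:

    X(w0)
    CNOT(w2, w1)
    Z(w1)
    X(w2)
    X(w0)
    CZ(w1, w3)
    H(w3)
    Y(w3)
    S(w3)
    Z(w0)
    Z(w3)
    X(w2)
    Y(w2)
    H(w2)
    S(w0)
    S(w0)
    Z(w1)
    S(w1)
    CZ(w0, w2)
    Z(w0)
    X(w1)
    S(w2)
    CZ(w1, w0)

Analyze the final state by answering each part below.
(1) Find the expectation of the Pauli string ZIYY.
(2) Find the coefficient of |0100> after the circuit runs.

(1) In the final state, ZIYY has expectation -1.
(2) The final state's coefficient on |0100> equals 1/2.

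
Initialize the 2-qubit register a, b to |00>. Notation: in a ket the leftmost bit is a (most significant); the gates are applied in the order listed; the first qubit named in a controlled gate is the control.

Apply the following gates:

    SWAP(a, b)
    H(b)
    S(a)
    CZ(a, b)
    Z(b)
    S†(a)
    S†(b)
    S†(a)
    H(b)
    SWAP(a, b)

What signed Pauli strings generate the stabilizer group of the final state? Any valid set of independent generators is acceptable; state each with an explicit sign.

One valid set of independent stabilizer generators is -YI, +IZ (any independent generating set of the same group is equally correct).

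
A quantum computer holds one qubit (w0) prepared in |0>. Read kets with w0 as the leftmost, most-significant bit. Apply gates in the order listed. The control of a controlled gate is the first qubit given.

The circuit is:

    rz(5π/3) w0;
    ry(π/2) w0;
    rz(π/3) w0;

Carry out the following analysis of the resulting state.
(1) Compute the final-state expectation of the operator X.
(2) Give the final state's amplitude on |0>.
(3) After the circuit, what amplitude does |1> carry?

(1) The expectation value of X is 1/2.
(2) |0> carries amplitude -sqrt(2)/2 in the final state.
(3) The final state's coefficient on |1> equals -sqrt(2)*exp(I*pi/3)/2.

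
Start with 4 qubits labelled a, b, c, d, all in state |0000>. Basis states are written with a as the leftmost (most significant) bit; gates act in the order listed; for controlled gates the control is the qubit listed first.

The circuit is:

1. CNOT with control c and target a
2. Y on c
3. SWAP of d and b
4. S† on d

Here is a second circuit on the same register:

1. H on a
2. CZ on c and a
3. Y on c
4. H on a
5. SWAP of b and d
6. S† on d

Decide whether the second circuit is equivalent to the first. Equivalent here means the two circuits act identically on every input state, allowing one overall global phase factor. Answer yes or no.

Yes — the two circuits implement the same unitary up to a global phase.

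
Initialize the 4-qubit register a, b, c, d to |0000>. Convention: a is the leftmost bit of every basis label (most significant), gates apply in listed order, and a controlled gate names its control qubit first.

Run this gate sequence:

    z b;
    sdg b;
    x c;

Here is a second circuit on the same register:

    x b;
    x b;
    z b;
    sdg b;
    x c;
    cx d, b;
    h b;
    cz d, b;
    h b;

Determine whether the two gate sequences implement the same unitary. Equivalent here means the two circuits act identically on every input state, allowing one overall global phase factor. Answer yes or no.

Yes: on every input state the two circuits agree up to one overall phase factor.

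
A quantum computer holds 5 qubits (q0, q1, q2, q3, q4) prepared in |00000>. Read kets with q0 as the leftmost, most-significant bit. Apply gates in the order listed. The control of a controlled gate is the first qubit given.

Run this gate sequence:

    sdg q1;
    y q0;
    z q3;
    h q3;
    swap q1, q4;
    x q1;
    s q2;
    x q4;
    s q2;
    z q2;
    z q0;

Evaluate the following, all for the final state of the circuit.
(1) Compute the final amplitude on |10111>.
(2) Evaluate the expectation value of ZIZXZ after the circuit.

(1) The final state's coefficient on |10111> equals 0.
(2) The observable ZIZXZ averages to 1.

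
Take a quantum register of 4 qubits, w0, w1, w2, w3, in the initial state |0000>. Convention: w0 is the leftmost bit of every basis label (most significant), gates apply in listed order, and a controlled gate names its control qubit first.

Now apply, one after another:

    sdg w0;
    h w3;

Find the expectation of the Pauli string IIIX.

The observable IIIX averages to 1.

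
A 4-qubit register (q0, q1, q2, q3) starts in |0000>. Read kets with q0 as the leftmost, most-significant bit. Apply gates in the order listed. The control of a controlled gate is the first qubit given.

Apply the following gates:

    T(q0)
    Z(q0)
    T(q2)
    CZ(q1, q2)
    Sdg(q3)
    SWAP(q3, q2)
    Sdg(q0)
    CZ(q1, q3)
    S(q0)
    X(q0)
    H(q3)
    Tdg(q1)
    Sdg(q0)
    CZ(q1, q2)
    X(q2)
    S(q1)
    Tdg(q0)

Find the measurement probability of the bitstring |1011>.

A full measurement returns |1011> with probability 1/2.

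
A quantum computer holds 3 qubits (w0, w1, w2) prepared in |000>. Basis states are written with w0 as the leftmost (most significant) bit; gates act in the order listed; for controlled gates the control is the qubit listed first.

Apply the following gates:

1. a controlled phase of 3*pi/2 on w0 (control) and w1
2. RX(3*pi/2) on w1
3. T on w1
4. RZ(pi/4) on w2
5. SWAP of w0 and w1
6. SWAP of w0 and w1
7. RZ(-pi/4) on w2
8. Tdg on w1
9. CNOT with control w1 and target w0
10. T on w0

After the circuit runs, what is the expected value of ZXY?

The observable ZXY averages to 0. Key observation: the block from step 3 through step 8 cancels to the identity and can be dropped.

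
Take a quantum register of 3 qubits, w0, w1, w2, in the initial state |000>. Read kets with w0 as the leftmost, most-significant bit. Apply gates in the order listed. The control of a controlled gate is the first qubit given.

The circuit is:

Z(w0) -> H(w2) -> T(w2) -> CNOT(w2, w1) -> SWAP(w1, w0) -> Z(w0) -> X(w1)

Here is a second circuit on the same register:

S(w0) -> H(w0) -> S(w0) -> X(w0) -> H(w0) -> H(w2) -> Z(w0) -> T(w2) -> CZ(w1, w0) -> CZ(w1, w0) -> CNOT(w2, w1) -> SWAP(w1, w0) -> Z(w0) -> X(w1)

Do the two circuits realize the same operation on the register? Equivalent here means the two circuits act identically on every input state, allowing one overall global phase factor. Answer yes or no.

No — the two circuits implement different unitaries, even allowing a global phase.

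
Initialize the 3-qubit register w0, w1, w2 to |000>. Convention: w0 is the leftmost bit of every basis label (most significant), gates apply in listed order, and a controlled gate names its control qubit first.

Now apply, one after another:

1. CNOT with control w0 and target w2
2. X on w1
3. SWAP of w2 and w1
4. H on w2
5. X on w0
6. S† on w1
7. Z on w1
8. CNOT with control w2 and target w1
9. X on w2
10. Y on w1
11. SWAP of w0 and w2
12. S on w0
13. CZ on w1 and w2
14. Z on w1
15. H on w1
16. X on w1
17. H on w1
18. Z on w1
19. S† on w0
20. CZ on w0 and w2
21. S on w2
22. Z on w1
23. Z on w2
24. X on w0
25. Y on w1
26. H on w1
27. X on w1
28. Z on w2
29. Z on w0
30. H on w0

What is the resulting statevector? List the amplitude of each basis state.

The final amplitudes are sqrt(2)*I/2 on |011>, sqrt(2)*I/2 on |101>, and 0 on every other basis state. Key observation: steps 15-18 multiply out to the identity, so the circuit reduces to the remaining gates.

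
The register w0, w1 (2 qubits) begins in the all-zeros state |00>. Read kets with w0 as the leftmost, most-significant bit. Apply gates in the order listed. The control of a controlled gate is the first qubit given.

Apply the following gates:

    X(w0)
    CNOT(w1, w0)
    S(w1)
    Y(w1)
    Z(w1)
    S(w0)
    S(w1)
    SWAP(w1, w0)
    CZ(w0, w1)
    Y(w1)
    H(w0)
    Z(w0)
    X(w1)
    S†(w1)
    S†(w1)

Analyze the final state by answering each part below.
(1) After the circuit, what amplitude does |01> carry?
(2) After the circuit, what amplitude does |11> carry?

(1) The final state's coefficient on |01> equals sqrt(2)/2.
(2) The amplitude on |11> is sqrt(2)/2.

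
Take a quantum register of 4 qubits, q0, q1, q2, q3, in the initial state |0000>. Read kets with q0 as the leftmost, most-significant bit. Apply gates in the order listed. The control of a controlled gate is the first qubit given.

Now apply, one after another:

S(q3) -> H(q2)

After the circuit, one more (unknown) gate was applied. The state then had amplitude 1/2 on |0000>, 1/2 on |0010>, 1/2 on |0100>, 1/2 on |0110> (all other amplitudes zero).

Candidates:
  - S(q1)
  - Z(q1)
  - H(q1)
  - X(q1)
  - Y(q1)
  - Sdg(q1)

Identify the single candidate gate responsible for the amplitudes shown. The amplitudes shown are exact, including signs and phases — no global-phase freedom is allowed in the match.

The applied gate was H(q1).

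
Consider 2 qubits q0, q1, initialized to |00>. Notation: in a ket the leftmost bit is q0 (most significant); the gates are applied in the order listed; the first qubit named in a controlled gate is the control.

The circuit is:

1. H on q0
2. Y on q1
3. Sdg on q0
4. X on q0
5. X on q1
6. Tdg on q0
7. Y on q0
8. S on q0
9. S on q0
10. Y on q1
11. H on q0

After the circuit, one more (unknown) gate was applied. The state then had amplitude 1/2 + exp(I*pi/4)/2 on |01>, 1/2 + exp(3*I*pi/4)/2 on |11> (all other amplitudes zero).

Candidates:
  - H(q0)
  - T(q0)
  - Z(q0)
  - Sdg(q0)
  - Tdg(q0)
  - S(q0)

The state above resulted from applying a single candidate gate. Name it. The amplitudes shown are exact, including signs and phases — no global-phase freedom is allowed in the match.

It was Tdg(q0) that produced the state shown.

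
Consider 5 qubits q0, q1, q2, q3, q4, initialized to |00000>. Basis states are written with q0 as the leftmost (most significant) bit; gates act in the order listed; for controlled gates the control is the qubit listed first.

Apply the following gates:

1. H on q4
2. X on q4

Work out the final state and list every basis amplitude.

The final amplitudes are sqrt(2)/2 on |00000>, sqrt(2)/2 on |00001>, and 0 on every other basis state.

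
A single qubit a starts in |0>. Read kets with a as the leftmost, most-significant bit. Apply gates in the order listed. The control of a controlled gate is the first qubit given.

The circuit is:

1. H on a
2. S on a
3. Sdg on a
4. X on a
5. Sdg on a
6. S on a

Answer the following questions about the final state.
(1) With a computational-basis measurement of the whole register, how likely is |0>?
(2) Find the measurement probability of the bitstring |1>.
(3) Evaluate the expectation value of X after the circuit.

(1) Outcome |0> occurs with probability 1/2.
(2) The probability of measuring |1> is 1/2.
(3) The expectation value of X is 1.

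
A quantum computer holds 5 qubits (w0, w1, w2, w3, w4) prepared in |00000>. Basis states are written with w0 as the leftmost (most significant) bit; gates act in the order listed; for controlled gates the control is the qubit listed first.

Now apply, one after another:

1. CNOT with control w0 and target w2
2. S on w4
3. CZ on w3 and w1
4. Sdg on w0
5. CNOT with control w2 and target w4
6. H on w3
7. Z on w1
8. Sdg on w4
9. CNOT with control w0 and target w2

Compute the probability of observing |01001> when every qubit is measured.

The probability of measuring |01001> is 0.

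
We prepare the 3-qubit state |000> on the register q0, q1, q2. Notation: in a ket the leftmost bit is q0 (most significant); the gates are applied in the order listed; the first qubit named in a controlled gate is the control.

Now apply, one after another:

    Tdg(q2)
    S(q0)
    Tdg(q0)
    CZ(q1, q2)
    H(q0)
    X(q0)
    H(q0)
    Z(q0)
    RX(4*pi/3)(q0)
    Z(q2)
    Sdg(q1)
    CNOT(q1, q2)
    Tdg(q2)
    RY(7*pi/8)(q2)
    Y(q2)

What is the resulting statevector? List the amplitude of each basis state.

The final amplitudes are I*cos(pi/16)/2 on |000>, -I*sin(pi/16)/2 on |001>, 0 on |010>, 0 on |011>, -sqrt(3)*cos(pi/16)/2 on |100>, sqrt(3)*sin(pi/16)/2 on |101>, 0 on |110>, 0 on |111>. Key observation: the block from step 5 through step 8 cancels to the identity and can be dropped.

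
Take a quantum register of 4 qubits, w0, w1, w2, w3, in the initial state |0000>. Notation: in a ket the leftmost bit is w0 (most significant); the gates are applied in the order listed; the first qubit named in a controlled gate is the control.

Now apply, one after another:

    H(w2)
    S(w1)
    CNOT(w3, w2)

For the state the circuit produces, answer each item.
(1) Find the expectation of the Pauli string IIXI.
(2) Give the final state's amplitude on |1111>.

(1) The expectation value of IIXI is 1.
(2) The amplitude on |1111> is 0.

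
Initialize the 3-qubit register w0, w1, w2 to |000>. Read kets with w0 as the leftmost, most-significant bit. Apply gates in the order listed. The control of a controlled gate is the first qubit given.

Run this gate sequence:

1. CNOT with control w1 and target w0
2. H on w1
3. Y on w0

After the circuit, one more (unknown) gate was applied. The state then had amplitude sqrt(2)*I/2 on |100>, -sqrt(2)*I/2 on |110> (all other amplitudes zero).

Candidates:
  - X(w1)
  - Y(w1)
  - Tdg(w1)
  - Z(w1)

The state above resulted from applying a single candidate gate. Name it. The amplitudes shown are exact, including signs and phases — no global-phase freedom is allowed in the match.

The unique candidate consistent with the amplitudes is Z(w1).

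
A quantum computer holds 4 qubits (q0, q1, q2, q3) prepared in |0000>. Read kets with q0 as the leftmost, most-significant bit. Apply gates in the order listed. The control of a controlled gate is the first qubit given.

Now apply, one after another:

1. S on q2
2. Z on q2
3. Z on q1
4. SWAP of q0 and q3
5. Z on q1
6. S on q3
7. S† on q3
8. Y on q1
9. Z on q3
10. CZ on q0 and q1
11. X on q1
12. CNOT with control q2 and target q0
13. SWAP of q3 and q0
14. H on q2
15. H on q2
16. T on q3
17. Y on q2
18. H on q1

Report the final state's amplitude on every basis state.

After the circuit, the state carries amplitude -sqrt(2)/2 on |0010>, -sqrt(2)/2 on |0110>, and 0 on every other basis state.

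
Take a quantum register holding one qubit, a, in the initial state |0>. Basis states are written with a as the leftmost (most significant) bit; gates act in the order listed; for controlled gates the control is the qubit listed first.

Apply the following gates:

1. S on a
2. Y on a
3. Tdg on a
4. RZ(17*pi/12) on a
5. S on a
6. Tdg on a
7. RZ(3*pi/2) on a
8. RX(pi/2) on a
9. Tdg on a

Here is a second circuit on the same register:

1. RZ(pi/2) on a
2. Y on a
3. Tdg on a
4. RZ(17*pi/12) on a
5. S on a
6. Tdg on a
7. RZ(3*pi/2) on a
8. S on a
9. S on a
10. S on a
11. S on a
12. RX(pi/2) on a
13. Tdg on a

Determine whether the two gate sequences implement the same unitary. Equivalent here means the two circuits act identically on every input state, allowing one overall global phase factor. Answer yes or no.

Yes: on every input state the two circuits agree up to one overall phase factor.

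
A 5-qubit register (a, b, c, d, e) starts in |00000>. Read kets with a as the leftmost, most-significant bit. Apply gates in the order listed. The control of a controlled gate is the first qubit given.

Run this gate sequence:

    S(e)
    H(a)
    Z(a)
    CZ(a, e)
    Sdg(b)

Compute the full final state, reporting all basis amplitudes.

The resulting statevector has amplitude sqrt(2)/2 on |00000>, -sqrt(2)/2 on |10000>, and 0 on every other basis state.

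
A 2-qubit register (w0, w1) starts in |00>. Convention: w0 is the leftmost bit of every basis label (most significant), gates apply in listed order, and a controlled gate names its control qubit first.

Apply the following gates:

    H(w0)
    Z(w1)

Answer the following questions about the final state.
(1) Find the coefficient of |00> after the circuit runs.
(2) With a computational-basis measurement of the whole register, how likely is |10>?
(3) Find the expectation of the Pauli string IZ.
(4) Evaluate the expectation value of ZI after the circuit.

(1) The amplitude on |00> is sqrt(2)/2.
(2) A full measurement returns |10> with probability 1/2.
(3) The expectation value of IZ is 1.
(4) The observable ZI averages to 0.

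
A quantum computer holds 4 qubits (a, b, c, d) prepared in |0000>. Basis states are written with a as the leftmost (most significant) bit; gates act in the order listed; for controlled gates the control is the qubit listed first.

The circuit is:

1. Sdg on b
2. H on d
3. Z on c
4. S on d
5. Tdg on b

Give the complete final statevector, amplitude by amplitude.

The resulting statevector has amplitude sqrt(2)/2 on |0000>, sqrt(2)*I/2 on |0001>, and 0 on every other basis state.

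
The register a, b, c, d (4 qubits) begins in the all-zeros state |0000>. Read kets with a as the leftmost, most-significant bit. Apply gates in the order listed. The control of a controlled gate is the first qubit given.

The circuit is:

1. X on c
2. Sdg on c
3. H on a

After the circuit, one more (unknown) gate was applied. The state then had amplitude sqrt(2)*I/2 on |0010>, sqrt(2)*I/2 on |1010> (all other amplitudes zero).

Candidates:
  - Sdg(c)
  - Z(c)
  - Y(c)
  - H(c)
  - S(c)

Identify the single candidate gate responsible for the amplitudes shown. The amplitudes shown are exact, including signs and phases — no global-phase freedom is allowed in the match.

It was Z(c) that produced the state shown.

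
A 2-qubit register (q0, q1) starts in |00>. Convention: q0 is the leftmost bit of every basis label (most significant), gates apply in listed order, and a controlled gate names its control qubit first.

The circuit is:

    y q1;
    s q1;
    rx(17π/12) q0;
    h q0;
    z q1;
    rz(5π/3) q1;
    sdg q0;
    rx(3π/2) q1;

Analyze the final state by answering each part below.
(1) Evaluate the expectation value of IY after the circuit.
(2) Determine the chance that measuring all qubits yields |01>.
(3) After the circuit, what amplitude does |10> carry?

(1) In the final state, IY has expectation -1.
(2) The probability of measuring |01> is 1/4.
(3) The final state's coefficient on |10> equals -sqrt(2 - sqrt(2))*exp(5*I*pi/6)/8 + sqrt(6 - 3*sqrt(2))*exp(I*pi/3)/8 + sqrt(3*sqrt(2) + 6)*exp(5*I*pi/6)/8 + sqrt(sqrt(2) + 2)*exp(I*pi/3)/8.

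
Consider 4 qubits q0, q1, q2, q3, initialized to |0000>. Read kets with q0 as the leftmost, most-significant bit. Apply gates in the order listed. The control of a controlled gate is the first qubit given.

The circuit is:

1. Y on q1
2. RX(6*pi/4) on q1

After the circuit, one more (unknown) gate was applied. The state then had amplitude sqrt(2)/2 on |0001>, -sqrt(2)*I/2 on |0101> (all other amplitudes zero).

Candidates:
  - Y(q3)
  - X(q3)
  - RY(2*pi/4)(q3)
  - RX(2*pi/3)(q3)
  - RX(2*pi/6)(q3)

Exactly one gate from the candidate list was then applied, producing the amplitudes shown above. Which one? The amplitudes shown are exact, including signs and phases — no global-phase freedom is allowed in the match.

The applied gate was X(q3).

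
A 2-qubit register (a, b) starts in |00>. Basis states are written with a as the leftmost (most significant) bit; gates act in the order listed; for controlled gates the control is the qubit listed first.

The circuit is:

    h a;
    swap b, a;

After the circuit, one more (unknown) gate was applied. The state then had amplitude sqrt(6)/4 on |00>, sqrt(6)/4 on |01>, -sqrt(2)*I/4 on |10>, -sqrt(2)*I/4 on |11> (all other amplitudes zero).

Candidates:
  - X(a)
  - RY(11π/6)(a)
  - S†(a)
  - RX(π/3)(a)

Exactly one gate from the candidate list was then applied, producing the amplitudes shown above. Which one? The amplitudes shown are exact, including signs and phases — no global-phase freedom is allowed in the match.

The unique candidate consistent with the amplitudes is RX(π/3)(a).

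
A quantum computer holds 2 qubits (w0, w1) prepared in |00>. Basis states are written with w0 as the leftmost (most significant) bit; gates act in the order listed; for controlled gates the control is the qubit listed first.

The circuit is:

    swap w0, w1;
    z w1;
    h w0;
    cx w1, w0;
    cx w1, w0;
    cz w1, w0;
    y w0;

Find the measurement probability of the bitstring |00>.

A full measurement returns |00> with probability 1/2.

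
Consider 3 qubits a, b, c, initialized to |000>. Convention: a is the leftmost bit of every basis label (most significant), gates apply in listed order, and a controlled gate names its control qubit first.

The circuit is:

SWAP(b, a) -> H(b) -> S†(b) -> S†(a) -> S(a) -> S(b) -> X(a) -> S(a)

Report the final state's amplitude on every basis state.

After the circuit, the state carries amplitude sqrt(2)*I/2 on |100>, sqrt(2)*I/2 on |110>, and 0 on every other basis state. Key observation: steps 3-6 multiply out to the identity, so the circuit reduces to the remaining gates.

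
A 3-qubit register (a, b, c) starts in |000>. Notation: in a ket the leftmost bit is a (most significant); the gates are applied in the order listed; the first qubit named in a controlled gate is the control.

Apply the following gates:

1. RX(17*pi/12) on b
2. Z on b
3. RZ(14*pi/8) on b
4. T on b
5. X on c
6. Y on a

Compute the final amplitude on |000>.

|000> carries amplitude 0 in the final state.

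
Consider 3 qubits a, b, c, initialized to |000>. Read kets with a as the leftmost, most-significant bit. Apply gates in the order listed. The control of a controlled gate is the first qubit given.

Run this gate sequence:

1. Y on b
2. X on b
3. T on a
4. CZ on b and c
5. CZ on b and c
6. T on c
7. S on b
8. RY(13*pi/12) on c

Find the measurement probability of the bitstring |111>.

A full measurement returns |111> with probability 0. Key observation: steps 4-5 multiply out to the identity, so the circuit reduces to the remaining gates.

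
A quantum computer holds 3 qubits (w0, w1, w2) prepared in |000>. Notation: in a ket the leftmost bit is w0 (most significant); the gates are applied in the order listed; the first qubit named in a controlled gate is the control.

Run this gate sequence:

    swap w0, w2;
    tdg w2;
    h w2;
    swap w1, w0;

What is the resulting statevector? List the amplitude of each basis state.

The resulting statevector has amplitude sqrt(2)/2 on |000>, sqrt(2)/2 on |001>, and 0 on every other basis state.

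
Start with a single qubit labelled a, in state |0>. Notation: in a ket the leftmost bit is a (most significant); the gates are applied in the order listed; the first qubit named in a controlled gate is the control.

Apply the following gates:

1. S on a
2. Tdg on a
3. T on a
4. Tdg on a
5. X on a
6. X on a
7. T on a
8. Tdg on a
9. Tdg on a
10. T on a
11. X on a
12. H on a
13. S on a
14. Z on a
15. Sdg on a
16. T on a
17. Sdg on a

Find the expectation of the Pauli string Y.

The observable Y averages to -sqrt(2)/2. Key observation: gates 4-7 undo each other exactly, leaving only the rest of the circuit to track.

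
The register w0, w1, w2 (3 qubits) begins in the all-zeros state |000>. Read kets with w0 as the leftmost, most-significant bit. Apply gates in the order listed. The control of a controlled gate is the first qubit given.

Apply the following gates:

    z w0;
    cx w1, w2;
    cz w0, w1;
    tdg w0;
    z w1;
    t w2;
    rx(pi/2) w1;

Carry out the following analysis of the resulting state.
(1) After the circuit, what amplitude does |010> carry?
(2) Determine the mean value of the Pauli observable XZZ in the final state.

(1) The final state's coefficient on |010> equals -sqrt(2)*I/2.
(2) The expectation value of XZZ is 0.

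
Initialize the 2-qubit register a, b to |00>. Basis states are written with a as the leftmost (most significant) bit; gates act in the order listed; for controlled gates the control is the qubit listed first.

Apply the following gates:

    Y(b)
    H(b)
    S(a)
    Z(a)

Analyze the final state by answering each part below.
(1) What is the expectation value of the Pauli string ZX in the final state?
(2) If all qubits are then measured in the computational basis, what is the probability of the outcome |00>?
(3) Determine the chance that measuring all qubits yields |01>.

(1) The observable ZX averages to -1.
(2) A full measurement returns |00> with probability 1/2.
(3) Outcome |01> occurs with probability 1/2.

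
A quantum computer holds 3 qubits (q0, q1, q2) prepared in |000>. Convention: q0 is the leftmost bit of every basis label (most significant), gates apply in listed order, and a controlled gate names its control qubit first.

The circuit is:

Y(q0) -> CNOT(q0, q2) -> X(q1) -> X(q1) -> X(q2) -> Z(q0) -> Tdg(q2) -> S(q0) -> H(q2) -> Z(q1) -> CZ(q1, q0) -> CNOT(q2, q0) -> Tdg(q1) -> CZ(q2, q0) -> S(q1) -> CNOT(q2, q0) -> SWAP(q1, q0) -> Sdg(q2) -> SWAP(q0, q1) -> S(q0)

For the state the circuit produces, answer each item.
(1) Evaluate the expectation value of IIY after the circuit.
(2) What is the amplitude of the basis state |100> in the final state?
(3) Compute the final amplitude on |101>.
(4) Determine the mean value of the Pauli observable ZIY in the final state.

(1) The expectation value of IIY is -1.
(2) |100> carries amplitude sqrt(2)*I/2 in the final state.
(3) The amplitude on |101> is sqrt(2)/2.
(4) The observable ZIY averages to 1.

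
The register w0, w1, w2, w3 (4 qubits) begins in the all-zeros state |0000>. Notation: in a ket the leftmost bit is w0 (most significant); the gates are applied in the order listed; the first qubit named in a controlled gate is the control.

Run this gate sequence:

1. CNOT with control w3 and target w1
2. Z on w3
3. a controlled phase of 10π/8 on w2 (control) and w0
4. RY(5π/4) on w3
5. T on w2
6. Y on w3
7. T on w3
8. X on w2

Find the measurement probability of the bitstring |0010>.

A full measurement returns |0010> with probability sqrt(2)/4 + 1/2.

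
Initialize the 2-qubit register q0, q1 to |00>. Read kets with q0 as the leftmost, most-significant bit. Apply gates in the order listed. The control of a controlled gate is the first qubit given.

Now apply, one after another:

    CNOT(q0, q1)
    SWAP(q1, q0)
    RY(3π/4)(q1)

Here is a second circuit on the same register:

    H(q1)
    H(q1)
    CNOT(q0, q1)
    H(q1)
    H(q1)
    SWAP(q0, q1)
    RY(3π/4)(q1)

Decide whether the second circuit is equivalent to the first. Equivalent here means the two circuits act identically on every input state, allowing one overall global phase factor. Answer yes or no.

Yes — the two circuits implement the same unitary up to a global phase.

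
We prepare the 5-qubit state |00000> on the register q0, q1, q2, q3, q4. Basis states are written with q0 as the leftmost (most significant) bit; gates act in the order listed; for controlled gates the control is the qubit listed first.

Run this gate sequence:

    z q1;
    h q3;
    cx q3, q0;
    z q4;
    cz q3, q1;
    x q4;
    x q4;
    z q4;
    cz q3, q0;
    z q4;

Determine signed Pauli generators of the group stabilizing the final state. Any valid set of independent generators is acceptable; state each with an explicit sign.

One valid set of independent stabilizer generators is -XIIXI, +ZIIZI, +IZIII, +IIZII, +IIIIZ (any independent generating set of the same group is equally correct). Key observation: steps 6-7 multiply out to the identity, so the circuit reduces to the remaining gates.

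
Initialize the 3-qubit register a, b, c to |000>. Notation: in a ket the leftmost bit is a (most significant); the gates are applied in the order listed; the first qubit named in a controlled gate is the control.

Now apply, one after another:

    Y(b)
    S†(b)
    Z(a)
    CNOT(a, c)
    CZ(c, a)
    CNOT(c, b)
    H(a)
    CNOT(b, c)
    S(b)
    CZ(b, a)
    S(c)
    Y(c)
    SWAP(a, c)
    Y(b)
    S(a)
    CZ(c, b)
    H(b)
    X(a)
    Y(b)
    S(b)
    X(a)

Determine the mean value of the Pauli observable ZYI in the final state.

In the final state, ZYI has expectation -1.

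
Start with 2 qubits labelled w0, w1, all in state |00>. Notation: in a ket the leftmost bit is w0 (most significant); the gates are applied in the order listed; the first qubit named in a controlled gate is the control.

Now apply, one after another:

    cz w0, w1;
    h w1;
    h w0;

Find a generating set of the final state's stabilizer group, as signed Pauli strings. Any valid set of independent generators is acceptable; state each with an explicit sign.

The final state is stabilized by the group generated by +XI, +IX; other independent generating sets are equally valid.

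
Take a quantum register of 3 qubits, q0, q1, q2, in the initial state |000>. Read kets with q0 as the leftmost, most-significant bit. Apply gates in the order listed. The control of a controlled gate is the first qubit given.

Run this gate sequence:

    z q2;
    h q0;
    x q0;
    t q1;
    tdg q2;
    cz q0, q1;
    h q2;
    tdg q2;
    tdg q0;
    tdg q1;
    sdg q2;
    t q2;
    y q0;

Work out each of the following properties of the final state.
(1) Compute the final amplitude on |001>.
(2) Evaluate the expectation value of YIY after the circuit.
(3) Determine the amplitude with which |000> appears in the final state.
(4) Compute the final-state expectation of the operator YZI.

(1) |001> carries amplitude exp(3*I*pi/4)/2 in the final state.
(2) The expectation value of YIY is sqrt(2)/2.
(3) |000> carries amplitude -exp(I*pi/4)/2 in the final state.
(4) The expectation value of YZI is -sqrt(2)/2.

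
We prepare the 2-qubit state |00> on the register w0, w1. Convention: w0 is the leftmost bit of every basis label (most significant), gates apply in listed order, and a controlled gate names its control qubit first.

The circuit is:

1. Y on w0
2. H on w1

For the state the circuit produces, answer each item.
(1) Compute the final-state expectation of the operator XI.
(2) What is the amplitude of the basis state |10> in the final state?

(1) In the final state, XI has expectation 0.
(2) |10> carries amplitude sqrt(2)*I/2 in the final state.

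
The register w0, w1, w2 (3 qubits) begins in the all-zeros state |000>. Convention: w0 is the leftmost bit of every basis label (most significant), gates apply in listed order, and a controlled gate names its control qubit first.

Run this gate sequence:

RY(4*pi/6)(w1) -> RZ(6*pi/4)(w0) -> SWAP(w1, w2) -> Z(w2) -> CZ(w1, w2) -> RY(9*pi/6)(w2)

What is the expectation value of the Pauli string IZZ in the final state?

The observable IZZ averages to -sqrt(3)/2.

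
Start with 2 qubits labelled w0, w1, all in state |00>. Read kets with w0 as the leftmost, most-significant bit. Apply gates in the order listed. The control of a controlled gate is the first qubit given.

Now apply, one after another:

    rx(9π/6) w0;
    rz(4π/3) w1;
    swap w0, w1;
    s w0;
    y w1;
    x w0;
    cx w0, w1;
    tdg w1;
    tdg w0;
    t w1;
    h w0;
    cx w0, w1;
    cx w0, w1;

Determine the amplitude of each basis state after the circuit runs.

The resulting statevector has amplitude exp(7*I*pi/12)/2 on |00>, exp(I*pi/12)/2 on |01>, -exp(7*I*pi/12)/2 on |10>, -exp(I*pi/12)/2 on |11>. Key observation: the block from step 12 through step 13 cancels to the identity and can be dropped.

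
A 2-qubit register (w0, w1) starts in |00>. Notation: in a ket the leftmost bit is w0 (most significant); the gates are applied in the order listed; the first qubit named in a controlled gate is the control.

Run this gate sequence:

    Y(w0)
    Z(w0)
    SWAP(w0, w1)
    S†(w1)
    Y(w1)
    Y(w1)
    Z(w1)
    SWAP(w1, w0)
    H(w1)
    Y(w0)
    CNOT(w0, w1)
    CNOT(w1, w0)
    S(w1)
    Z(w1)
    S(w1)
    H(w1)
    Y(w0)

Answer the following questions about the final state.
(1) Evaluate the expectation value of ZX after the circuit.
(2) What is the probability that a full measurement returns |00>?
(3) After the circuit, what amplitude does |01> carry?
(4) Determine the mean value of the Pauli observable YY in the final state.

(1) The observable ZX averages to -1.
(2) The probability of measuring |00> is 1/4.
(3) The amplitude on |01> is 1/2.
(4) The expectation value of YY is 1.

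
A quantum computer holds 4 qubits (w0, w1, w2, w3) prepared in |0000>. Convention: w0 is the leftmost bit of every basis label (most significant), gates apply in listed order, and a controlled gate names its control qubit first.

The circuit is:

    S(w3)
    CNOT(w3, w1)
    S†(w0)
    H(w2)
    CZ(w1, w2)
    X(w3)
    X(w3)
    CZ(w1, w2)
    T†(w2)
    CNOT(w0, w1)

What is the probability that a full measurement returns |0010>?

A full measurement returns |0010> with probability 1/2. Key observation: the block from step 5 through step 8 cancels to the identity and can be dropped.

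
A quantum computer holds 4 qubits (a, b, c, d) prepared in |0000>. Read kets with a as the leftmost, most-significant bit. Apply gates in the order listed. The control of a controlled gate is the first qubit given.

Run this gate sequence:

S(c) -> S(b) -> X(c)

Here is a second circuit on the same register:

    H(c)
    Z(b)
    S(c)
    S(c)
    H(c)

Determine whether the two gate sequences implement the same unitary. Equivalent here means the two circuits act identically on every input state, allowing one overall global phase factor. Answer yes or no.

No: there is an input state on which the two circuits produce genuinely different outputs (not merely differing by a phase).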